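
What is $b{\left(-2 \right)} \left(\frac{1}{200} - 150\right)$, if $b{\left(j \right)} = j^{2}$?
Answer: $- \frac{29999}{50} \approx -599.98$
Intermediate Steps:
$b{\left(-2 \right)} \left(\frac{1}{200} - 150\right) = \left(-2\right)^{2} \left(\frac{1}{200} - 150\right) = 4 \left(\frac{1}{200} - 150\right) = 4 \left(- \frac{29999}{200}\right) = - \frac{29999}{50}$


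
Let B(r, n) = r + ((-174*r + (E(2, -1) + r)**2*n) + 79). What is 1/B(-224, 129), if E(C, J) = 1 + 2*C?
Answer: 1/6225800 ≈ 1.6062e-7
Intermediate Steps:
B(r, n) = 79 - 173*r + n*(5 + r)**2 (B(r, n) = r + ((-174*r + ((1 + 2*2) + r)**2*n) + 79) = r + ((-174*r + ((1 + 4) + r)**2*n) + 79) = r + ((-174*r + (5 + r)**2*n) + 79) = r + ((-174*r + n*(5 + r)**2) + 79) = r + (79 - 174*r + n*(5 + r)**2) = 79 - 173*r + n*(5 + r)**2)
1/B(-224, 129) = 1/(79 - 173*(-224) + 129*(5 - 224)**2) = 1/(79 + 38752 + 129*(-219)**2) = 1/(79 + 38752 + 129*47961) = 1/(79 + 38752 + 6186969) = 1/6225800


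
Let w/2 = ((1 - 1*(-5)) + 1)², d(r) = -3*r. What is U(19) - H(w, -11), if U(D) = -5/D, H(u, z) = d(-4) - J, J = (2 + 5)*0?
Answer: -233/19 ≈ -12.263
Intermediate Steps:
J = 0 (J = 7*0 = 0)
w = 98 (w = 2*((1 - 1*(-5)) + 1)² = 2*((1 + 5) + 1)² = 2*(6 + 1)² = 2*7² = 2*49 = 98)
H(u, z) = 12 (H(u, z) = -3*(-4) - 1*0 = 12 + 0 = 12)
U(19) - H(w, -11) = -5/19 - 1*12 = -5*1/19 - 12 = -5/19 - 12 = -233/19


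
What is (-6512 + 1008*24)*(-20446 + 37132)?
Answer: 295008480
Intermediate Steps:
(-6512 + 1008*24)*(-20446 + 37132) = (-6512 + 24192)*16686 = 17680*16686 = 295008480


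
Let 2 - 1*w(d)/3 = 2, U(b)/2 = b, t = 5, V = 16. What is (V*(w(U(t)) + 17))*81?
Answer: 22032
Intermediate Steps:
U(b) = 2*b
w(d) = 0 (w(d) = 6 - 3*2 = 6 - 6 = 0)
(V*(w(U(t)) + 17))*81 = (16*(0 + 17))*81 = (16*17)*81 = 272*81 = 22032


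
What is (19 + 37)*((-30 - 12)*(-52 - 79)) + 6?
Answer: 308118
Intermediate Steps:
(19 + 37)*((-30 - 12)*(-52 - 79)) + 6 = 56*(-42*(-131)) + 6 = 56*5502 + 6 = 308112 + 6 = 308118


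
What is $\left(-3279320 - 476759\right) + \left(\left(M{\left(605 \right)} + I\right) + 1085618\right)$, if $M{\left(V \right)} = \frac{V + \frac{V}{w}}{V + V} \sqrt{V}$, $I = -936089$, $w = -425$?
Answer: $-3606550 + \frac{2332 \sqrt{5}}{425} \approx -3.6065 \cdot 10^{6}$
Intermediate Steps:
$M{\left(V \right)} = \frac{212 \sqrt{V}}{425}$ ($M{\left(V \right)} = \frac{V + \frac{V}{-425}}{V + V} \sqrt{V} = \frac{V + V \left(- \frac{1}{425}\right)}{2 V} \sqrt{V} = \left(V - \frac{V}{425}\right) \frac{1}{2 V} \sqrt{V} = \frac{424 V}{425} \frac{1}{2 V} \sqrt{V} = \frac{212 \sqrt{V}}{425}$)
$\left(-3279320 - 476759\right) + \left(\left(M{\left(605 \right)} + I\right) + 1085618\right) = \left(-3279320 - 476759\right) + \left(\left(\frac{212 \sqrt{605}}{425} - 936089\right) + 1085618\right) = -3756079 + \left(\left(\frac{212 \cdot 11 \sqrt{5}}{425} - 936089\right) + 1085618\right) = -3756079 + \left(\left(\frac{2332 \sqrt{5}}{425} - 936089\right) + 1085618\right) = -3756079 + \left(\left(-936089 + \frac{2332 \sqrt{5}}{425}\right) + 1085618\right) = -3756079 + \left(149529 + \frac{2332 \sqrt{5}}{425}\right) = -3606550 + \frac{2332 \sqrt{5}}{425}$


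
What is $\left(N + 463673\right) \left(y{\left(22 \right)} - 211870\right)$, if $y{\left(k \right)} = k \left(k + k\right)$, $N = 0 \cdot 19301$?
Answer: $-97789563046$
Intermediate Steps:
$N = 0$
$y{\left(k \right)} = 2 k^{2}$ ($y{\left(k \right)} = k 2 k = 2 k^{2}$)
$\left(N + 463673\right) \left(y{\left(22 \right)} - 211870\right) = \left(0 + 463673\right) \left(2 \cdot 22^{2} - 211870\right) = 463673 \left(2 \cdot 484 - 211870\right) = 463673 \left(968 - 211870\right) = 463673 \left(-210902\right) = -97789563046$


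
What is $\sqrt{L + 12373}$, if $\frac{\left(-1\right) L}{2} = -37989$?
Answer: $\sqrt{88351} \approx 297.24$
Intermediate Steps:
$L = 75978$ ($L = \left(-2\right) \left(-37989\right) = 75978$)
$\sqrt{L + 12373} = \sqrt{75978 + 12373} = \sqrt{88351}$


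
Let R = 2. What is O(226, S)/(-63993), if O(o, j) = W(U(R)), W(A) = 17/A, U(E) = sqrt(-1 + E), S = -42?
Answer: -17/63993 ≈ -0.00026565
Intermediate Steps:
O(o, j) = 17 (O(o, j) = 17/(sqrt(-1 + 2)) = 17/(sqrt(1)) = 17/1 = 17*1 = 17)
O(226, S)/(-63993) = 17/(-63993) = 17*(-1/63993) = -17/63993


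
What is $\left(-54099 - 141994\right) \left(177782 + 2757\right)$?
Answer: $-35402434127$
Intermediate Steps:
$\left(-54099 - 141994\right) \left(177782 + 2757\right) = \left(-196093\right) 180539 = -35402434127$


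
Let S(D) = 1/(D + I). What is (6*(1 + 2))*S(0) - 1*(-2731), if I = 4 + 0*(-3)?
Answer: 5471/2 ≈ 2735.5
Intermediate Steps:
I = 4 (I = 4 + 0 = 4)
S(D) = 1/(4 + D) (S(D) = 1/(D + 4) = 1/(4 + D))
(6*(1 + 2))*S(0) - 1*(-2731) = (6*(1 + 2))/(4 + 0) - 1*(-2731) = (6*3)/4 + 2731 = 18*(¼) + 2731 = 9/2 + 2731 = 5471/2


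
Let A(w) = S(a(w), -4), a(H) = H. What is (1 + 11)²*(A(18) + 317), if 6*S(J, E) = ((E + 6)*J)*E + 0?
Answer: 42192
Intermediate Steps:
S(J, E) = E*J*(6 + E)/6 (S(J, E) = (((E + 6)*J)*E + 0)/6 = (((6 + E)*J)*E + 0)/6 = ((J*(6 + E))*E + 0)/6 = (E*J*(6 + E) + 0)/6 = (E*J*(6 + E))/6 = E*J*(6 + E)/6)
A(w) = -4*w/3 (A(w) = (⅙)*(-4)*w*(6 - 4) = (⅙)*(-4)*w*2 = -4*w/3)
(1 + 11)²*(A(18) + 317) = (1 + 11)²*(-4/3*18 + 317) = 12²*(-24 + 317) = 144*293 = 42192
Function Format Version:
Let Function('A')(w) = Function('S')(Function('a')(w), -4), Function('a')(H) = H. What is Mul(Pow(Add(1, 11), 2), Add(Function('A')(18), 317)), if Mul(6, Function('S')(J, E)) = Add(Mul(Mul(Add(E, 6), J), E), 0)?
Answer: 42192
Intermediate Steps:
Function('S')(J, E) = Mul(Rational(1, 6), E, J, Add(6, E)) (Function('S')(J, E) = Mul(Rational(1, 6), Add(Mul(Mul(Add(E, 6), J), E), 0)) = Mul(Rational(1, 6), Add(Mul(Mul(Add(6, E), J), E), 0)) = Mul(Rational(1, 6), Add(Mul(Mul(J, Add(6, E)), E), 0)) = Mul(Rational(1, 6), Add(Mul(E, J, Add(6, E)), 0)) = Mul(Rational(1, 6), Mul(E, J, Add(6, E))) = Mul(Rational(1, 6), E, J, Add(6, E)))
Function('A')(w) = Mul(Rational(-4, 3), w) (Function('A')(w) = Mul(Rational(1, 6), -4, w, Add(6, -4)) = Mul(Rational(1, 6), -4, w, 2) = Mul(Rational(-4, 3), w))
Mul(Pow(Add(1, 11), 2), Add(Function('A')(18), 317)) = Mul(Pow(Add(1, 11), 2), Add(Mul(Rational(-4, 3), 18), 317)) = Mul(Pow(12, 2), Add(-24, 317)) = Mul(144, 293) = 42192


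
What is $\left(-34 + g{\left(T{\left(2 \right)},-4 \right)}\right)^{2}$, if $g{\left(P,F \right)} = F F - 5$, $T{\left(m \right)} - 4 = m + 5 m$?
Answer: $529$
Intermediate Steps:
$T{\left(m \right)} = 4 + 6 m$ ($T{\left(m \right)} = 4 + \left(m + 5 m\right) = 4 + 6 m$)
$g{\left(P,F \right)} = -5 + F^{2}$ ($g{\left(P,F \right)} = F^{2} - 5 = -5 + F^{2}$)
$\left(-34 + g{\left(T{\left(2 \right)},-4 \right)}\right)^{2} = \left(-34 - \left(5 - \left(-4\right)^{2}\right)\right)^{2} = \left(-34 + \left(-5 + 16\right)\right)^{2} = \left(-34 + 11\right)^{2} = \left(-23\right)^{2} = 529$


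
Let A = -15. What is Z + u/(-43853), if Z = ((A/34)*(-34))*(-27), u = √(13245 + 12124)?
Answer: -405 - √25369/43853 ≈ -405.00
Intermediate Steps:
u = √25369 ≈ 159.28
Z = -405 (Z = (-15/34*(-34))*(-27) = (-15*1/34*(-34))*(-27) = -15/34*(-34)*(-27) = 15*(-27) = -405)
Z + u/(-43853) = -405 + √25369/(-43853) = -405 + √25369*(-1/43853) = -405 - √25369/43853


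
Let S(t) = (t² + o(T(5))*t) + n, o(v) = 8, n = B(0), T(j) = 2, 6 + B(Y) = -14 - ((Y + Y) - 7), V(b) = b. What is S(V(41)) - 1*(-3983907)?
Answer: 3985903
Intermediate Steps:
B(Y) = -13 - 2*Y (B(Y) = -6 + (-14 - ((Y + Y) - 7)) = -6 + (-14 - (2*Y - 7)) = -6 + (-14 - (-7 + 2*Y)) = -6 + (-14 + (7 - 2*Y)) = -6 + (-7 - 2*Y) = -13 - 2*Y)
n = -13 (n = -13 - 2*0 = -13 + 0 = -13)
S(t) = -13 + t² + 8*t (S(t) = (t² + 8*t) - 13 = -13 + t² + 8*t)
S(V(41)) - 1*(-3983907) = (-13 + 41² + 8*41) - 1*(-3983907) = (-13 + 1681 + 328) + 3983907 = 1996 + 3983907 = 3985903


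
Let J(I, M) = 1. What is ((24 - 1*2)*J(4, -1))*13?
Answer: 286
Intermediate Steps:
((24 - 1*2)*J(4, -1))*13 = ((24 - 1*2)*1)*13 = ((24 - 2)*1)*13 = (22*1)*13 = 22*13 = 286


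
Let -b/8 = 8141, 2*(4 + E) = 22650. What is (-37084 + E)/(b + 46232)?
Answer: 25763/18896 ≈ 1.3634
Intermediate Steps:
E = 11321 (E = -4 + (1/2)*22650 = -4 + 11325 = 11321)
b = -65128 (b = -8*8141 = -65128)
(-37084 + E)/(b + 46232) = (-37084 + 11321)/(-65128 + 46232) = -25763/(-18896) = -25763*(-1/18896) = 25763/18896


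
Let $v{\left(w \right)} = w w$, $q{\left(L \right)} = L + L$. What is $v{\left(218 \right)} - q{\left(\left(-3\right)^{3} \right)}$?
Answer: $47578$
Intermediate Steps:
$q{\left(L \right)} = 2 L$
$v{\left(w \right)} = w^{2}$
$v{\left(218 \right)} - q{\left(\left(-3\right)^{3} \right)} = 218^{2} - 2 \left(-3\right)^{3} = 47524 - 2 \left(-27\right) = 47524 - -54 = 47524 + 54 = 47578$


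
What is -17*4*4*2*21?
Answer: -11424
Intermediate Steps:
-17*4*4*2*21 = -272*2*21 = -17*32*21 = -544*21 = -11424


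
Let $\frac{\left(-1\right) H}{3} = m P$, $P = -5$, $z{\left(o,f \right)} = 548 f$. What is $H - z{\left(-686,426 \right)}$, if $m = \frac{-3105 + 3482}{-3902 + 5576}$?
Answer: $- \frac{130262099}{558} \approx -2.3344 \cdot 10^{5}$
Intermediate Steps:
$m = \frac{377}{1674} \approx 0.22521$
$H = \frac{1885}{558}$ ($H = - 3 \cdot \frac{377}{1674} \left(-5\right) = \left(-3\right) \left(- \frac{1885}{1674}\right) = \frac{1885}{558} \approx 3.3781$)
$H - z{\left(-686,426 \right)} = \frac{1885}{558} - 548 \cdot 426 = \frac{1885}{558} - 233448 = - \frac{130262099}{558}$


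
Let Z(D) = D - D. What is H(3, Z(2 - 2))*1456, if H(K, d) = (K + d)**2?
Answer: 13104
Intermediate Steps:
Z(D) = 0
H(3, Z(2 - 2))*1456 = (3 + 0)**2*1456 = 3**2*1456 = 9*1456 = 13104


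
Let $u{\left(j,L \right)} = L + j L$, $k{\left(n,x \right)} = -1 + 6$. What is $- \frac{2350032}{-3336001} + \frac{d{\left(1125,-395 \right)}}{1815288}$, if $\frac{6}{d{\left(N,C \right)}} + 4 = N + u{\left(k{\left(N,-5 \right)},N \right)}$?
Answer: $\frac{5596261180505857}{7944203688843308} \approx 0.70445$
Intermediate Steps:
$k{\left(n,x \right)} = 5$
$u{\left(j,L \right)} = L + L j$
$d{\left(N,C \right)} = \frac{6}{-4 + 7 N}$ ($d{\left(N,C \right)} = \frac{6}{-4 + \left(N + N \left(1 + 5\right)\right)} = \frac{6}{-4 + \left(N + N 6\right)} = \frac{6}{-4 + \left(N + 6 N\right)} = \frac{6}{-4 + 7 N}$)
$- \frac{2350032}{-3336001} + \frac{d{\left(1125,-395 \right)}}{1815288} = - \frac{2350032}{-3336001} + \frac{6 \frac{1}{-4 + 7 \cdot 1125}}{1815288} = \left(-2350032\right) \left(- \frac{1}{3336001}\right) + \frac{6}{-4 + 7875} \cdot \frac{1}{1815288} = \frac{2350032}{3336001} + \frac{6}{7871} \cdot \frac{1}{1815288} = \frac{2350032}{3336001} + \frac{1}{2381355308} = \frac{5596261180505857}{7944203688843308}$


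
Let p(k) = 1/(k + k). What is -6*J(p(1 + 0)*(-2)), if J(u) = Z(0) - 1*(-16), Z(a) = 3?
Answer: -114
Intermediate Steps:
p(k) = 1/(2*k)
J(u) = 19 (J(u) = 3 - 1*(-16) = 3 + 16 = 19)
-6*J(p(1 + 0)*(-2)) = -6*19 = -114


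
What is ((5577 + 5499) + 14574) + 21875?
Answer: 47525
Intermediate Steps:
((5577 + 5499) + 14574) + 21875 = (11076 + 14574) + 21875 = 25650 + 21875 = 47525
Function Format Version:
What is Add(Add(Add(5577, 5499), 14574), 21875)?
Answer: 47525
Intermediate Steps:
Add(Add(Add(5577, 5499), 14574), 21875) = Add(Add(11076, 14574), 21875) = Add(25650, 21875) = 47525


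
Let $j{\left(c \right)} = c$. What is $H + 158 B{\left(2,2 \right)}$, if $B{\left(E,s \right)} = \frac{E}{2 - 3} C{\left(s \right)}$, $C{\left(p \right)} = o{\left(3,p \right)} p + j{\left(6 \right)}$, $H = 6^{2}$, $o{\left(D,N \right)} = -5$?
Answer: $1300$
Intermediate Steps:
$H = 36$
$C{\left(p \right)} = 6 - 5 p$ ($C{\left(p \right)} = - 5 p + 6 = 6 - 5 p$)
$B{\left(E,s \right)} = - E \left(6 - 5 s\right)$ ($B{\left(E,s \right)} = \frac{E}{2 - 3} \left(6 - 5 s\right) = \frac{E}{-1} \left(6 - 5 s\right) = E \left(-1\right) \left(6 - 5 s\right) = - E \left(6 - 5 s\right)$)
$H + 158 B{\left(2,2 \right)} = 36 + 158 \cdot 2 \left(-6 + 5 \cdot 2\right) = 36 + 158 \cdot 2 \left(-6 + 10\right) = 36 + 158 \cdot 2 \cdot 4 = 36 + 158 \cdot 8 = 36 + 1264 = 1300$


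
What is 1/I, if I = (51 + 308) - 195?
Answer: 1/164 ≈ 0.0060976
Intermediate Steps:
I = 164 (I = 359 - 195 = 164)
1/I = 1/164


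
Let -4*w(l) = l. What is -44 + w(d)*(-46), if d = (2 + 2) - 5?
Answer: -111/2 ≈ -55.500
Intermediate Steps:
d = -1 (d = 4 - 5 = -1)
w(l) = -l/4
-44 + w(d)*(-46) = -44 - 1/4*(-1)*(-46) = -44 + (1/4)*(-46) = -44 - 23/2 = -111/2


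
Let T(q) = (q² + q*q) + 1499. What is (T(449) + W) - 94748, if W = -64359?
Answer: 245594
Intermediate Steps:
T(q) = 1499 + 2*q² (T(q) = (q² + q²) + 1499 = 2*q² + 1499 = 1499 + 2*q²)
(T(449) + W) - 94748 = ((1499 + 2*449²) - 64359) - 94748 = ((1499 + 2*201601) - 64359) - 94748 = ((1499 + 403202) - 64359) - 94748 = (404701 - 64359) - 94748 = 340342 - 94748 = 245594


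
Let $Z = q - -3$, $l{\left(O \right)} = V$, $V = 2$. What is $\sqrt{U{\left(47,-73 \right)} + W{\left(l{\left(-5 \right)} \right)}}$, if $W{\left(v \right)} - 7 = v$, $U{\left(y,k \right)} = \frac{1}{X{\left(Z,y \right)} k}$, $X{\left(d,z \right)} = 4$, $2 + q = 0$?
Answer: $\frac{\sqrt{191771}}{146} \approx 2.9994$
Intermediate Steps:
$l{\left(O \right)} = 2$
$q = -2$ ($q = -2 + 0 = -2$)
$Z = 1$ ($Z = -2 - -3 = -2 + 3 = 1$)
$U{\left(y,k \right)} = \frac{1}{4 k}$
$W{\left(v \right)} = 7 + v$
$\sqrt{U{\left(47,-73 \right)} + W{\left(l{\left(-5 \right)} \right)}} = \sqrt{\frac{1}{4 \left(-73\right)} + \left(7 + 2\right)} = \sqrt{\frac{1}{4} \left(- \frac{1}{73}\right) + 9} = \sqrt{- \frac{1}{292} + 9} = \sqrt{\frac{2627}{292}} = \frac{\sqrt{191771}}{146}$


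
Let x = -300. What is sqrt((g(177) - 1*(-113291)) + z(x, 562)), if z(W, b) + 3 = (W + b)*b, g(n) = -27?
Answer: 3*sqrt(28945) ≈ 510.40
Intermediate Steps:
z(W, b) = -3 + b*(W + b) (z(W, b) = -3 + (W + b)*b = -3 + b*(W + b))
sqrt((g(177) - 1*(-113291)) + z(x, 562)) = sqrt((-27 - 1*(-113291)) + (-3 + 562**2 - 300*562)) = sqrt((-27 + 113291) + (-3 + 315844 - 168600)) = sqrt(113264 + 147241) = sqrt(260505) = 3*sqrt(28945)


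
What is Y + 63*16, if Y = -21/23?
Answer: 23163/23 ≈ 1007.1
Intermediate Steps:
Y = -21/23 (Y = -21*1/23 = -21/23 ≈ -0.91304)
Y + 63*16 = -21/23 + 63*16 = -21/23 + 1008 = 23163/23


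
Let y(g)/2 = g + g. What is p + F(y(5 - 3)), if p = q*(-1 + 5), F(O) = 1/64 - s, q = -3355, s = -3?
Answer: -858687/64 ≈ -13417.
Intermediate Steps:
y(g) = 4*g (y(g) = 2*(g + g) = 2*(2*g) = 4*g)
F(O) = 193/64 (F(O) = 1/64 - 1*(-3) = 1/64 + 3 = 193/64)
p = -13420 (p = -3355*(-1 + 5) = -3355*4 = -13420)
p + F(y(5 - 3)) = -13420 + 193/64 = -858687/64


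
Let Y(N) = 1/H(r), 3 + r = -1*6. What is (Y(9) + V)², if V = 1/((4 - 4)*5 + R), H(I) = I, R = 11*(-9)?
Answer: 16/1089 ≈ 0.014692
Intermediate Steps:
R = -99
r = -9 (r = -3 - 1*6 = -3 - 6 = -9)
Y(N) = -⅑ (Y(N) = 1/(-9) = -⅑)
V = -1/99 (V = 1/((4 - 4)*5 - 99) = 1/(0*5 - 99) = 1/(0 - 99) = 1/(-99) = -1/99 ≈ -0.010101)
(Y(9) + V)² = (-⅑ - 1/99)² = (-4/33)² = 16/1089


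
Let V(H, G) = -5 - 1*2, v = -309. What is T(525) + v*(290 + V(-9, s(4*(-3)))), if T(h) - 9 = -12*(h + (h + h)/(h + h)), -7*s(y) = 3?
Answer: -93750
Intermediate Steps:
s(y) = -3/7 (s(y) = -⅐*3 = -3/7)
V(H, G) = -7 (V(H, G) = -5 - 2 = -7)
T(h) = -3 - 12*h (T(h) = 9 - 12*(h + (h + h)/(h + h)) = 9 - 12*(h + (2*h)/((2*h))) = 9 - 12*(h + (2*h)*(1/(2*h))) = 9 - 12*(h + 1) = 9 - 12*(1 + h) = 9 + (-12 - 12*h) = -3 - 12*h)
T(525) + v*(290 + V(-9, s(4*(-3)))) = (-3 - 12*525) - 309*(290 - 7) = (-3 - 6300) - 309*283 = -6303 - 87447 = -93750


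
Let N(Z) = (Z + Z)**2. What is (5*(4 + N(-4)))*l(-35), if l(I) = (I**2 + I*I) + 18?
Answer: 839120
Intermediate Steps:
N(Z) = 4*Z**2 (N(Z) = (2*Z)**2 = 4*Z**2)
l(I) = 18 + 2*I**2 (l(I) = (I**2 + I**2) + 18 = 2*I**2 + 18 = 18 + 2*I**2)
(5*(4 + N(-4)))*l(-35) = (5*(4 + 4*(-4)**2))*(18 + 2*(-35)**2) = (5*(4 + 4*16))*(18 + 2*1225) = (5*(4 + 64))*(18 + 2450) = (5*68)*2468 = 340*2468 = 839120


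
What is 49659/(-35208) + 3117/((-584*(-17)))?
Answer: -7984817/7282188 ≈ -1.0965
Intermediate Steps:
49659/(-35208) + 3117/((-584*(-17))) = 49659*(-1/35208) + 3117/9928 = -16553/11736 + 3117*(1/9928) = -16553/11736 + 3117/9928 = -7984817/7282188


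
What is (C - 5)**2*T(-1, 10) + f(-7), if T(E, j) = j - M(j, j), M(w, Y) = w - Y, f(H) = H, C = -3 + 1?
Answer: 483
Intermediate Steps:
C = -2
T(E, j) = j (T(E, j) = j - (j - j) = j - 1*0 = j + 0 = j)
(C - 5)**2*T(-1, 10) + f(-7) = (-2 - 5)**2*10 - 7 = (-7)**2*10 - 7 = 49*10 - 7 = 490 - 7 = 483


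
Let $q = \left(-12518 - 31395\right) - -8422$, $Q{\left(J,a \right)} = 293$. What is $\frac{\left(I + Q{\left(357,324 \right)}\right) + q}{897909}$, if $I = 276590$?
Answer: $\frac{80464}{299303} \approx 0.26884$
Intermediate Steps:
$q = -35491$ ($q = \left(-12518 - 31395\right) + 8422 = -43913 + 8422 = -35491$)
$\frac{\left(I + Q{\left(357,324 \right)}\right) + q}{897909} = \frac{\left(276590 + 293\right) - 35491}{897909} = \left(276883 - 35491\right) \frac{1}{897909} = 241392 \cdot \frac{1}{897909} = \frac{80464}{299303}$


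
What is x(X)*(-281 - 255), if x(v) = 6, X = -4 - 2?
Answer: -3216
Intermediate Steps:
X = -6
x(X)*(-281 - 255) = 6*(-281 - 255) = 6*(-536) = -3216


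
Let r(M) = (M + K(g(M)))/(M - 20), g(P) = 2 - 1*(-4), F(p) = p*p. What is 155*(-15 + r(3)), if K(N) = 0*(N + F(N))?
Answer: -39990/17 ≈ -2352.4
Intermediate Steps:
F(p) = p**2
g(P) = 6 (g(P) = 2 + 4 = 6)
K(N) = 0 (K(N) = 0*(N + N**2) = 0)
r(M) = M/(-20 + M) (r(M) = (M + 0)/(M - 20) = M/(-20 + M))
155*(-15 + r(3)) = 155*(-15 + 3/(-20 + 3)) = 155*(-15 + 3/(-17)) = 155*(-15 + 3*(-1/17)) = 155*(-15 - 3/17) = 155*(-258/17) = -39990/17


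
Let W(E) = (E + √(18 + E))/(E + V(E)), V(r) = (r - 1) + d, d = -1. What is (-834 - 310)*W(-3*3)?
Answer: -1716/5 ≈ -343.20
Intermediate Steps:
V(r) = -2 + r (V(r) = (r - 1) - 1 = (-1 + r) - 1 = -2 + r)
W(E) = (E + √(18 + E))/(-2 + 2*E) (W(E) = (E + √(18 + E))/(E + (-2 + E)) = (E + √(18 + E))/(-2 + 2*E))
(-834 - 310)*W(-3*3) = (-834 - 310)*((-3*3 + √(18 - 3*3))/(2*(-1 - 3*3))) = -572*(-9 + √(18 - 9))/(-1 - 9) = -572*(-9 + √9)/(-10) = -572*(-1)*(-9 + 3)/10 = -572*(-1)*(-6)/10 = -1144*3/10 = -1716/5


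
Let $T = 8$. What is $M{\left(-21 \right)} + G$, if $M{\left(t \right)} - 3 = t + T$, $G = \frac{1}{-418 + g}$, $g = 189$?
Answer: $- \frac{2291}{229} \approx -10.004$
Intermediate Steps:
$G = - \frac{1}{229}$ ($G = \frac{1}{-418 + 189} = \frac{1}{-229} = - \frac{1}{229} \approx -0.0043668$)
$M{\left(t \right)} = 11 + t$ ($M{\left(t \right)} = 3 + \left(t + 8\right) = 3 + \left(8 + t\right) = 11 + t$)
$M{\left(-21 \right)} + G = \left(11 - 21\right) - \frac{1}{229} = -10 - \frac{1}{229} = - \frac{2291}{229}$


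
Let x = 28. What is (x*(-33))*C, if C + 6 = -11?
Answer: 15708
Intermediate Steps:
C = -17 (C = -6 - 11 = -17)
(x*(-33))*C = (28*(-33))*(-17) = -924*(-17) = 15708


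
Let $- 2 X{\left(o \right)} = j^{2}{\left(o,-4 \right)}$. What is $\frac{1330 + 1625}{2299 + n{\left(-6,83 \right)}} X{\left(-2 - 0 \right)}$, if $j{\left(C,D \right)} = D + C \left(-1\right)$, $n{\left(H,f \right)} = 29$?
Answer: $- \frac{985}{388} \approx -2.5387$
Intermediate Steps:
$j{\left(C,D \right)} = D - C$
$X{\left(o \right)} = - \frac{\left(-4 - o\right)^{2}}{2}$
$\frac{1330 + 1625}{2299 + n{\left(-6,83 \right)}} X{\left(-2 - 0 \right)} = \frac{1330 + 1625}{2299 + 29} \left(- \frac{\left(4 - 2\right)^{2}}{2}\right) = \frac{2955}{2328} \left(- \frac{\left(4 + \left(-2 + 0\right)\right)^{2}}{2}\right) = 2955 \cdot \frac{1}{2328} \left(- \frac{\left(4 - 2\right)^{2}}{2}\right) = \frac{985 \left(- \frac{2^{2}}{2}\right)}{776} = \frac{985 \left(\left(- \frac{1}{2}\right) 4\right)}{776} = \frac{985}{776} \left(-2\right) = - \frac{985}{388}$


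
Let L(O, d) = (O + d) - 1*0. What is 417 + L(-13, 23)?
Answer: 427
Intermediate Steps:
L(O, d) = O + d (L(O, d) = (O + d) + 0 = O + d)
417 + L(-13, 23) = 417 + (-13 + 23) = 417 + 10 = 427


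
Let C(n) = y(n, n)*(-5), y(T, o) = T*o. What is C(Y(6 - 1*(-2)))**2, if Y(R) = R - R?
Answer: 0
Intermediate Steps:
Y(R) = 0
C(n) = -5*n**2 (C(n) = (n*n)*(-5) = n**2*(-5) = -5*n**2)
C(Y(6 - 1*(-2)))**2 = (-5*0**2)**2 = (-5*0)**2 = 0**2 = 0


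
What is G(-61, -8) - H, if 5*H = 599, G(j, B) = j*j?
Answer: 18006/5 ≈ 3601.2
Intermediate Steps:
G(j, B) = j²
H = 599/5 (H = (⅕)*599 = 599/5 ≈ 119.80)
G(-61, -8) - H = (-61)² - 1*599/5 = 3721 - 599/5 = 18006/5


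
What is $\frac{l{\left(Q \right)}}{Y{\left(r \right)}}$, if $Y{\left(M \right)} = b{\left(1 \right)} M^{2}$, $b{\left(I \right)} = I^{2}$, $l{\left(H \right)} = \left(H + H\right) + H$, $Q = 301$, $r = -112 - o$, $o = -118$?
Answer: $\frac{301}{12} \approx 25.083$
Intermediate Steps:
$r = 6$ ($r = -112 - -118 = -112 + 118 = 6$)
$l{\left(H \right)} = 3 H$ ($l{\left(H \right)} = 2 H + H = 3 H$)
$Y{\left(M \right)} = M^{2}$ ($Y{\left(M \right)} = 1^{2} M^{2} = 1 M^{2} = M^{2}$)
$\frac{l{\left(Q \right)}}{Y{\left(r \right)}} = \frac{3 \cdot 301}{6^{2}} = \frac{903}{36} = 903 \cdot \frac{1}{36} = \frac{301}{12}$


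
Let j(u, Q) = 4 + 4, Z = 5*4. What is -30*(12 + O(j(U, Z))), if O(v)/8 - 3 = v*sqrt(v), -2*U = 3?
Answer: -1080 - 3840*sqrt(2) ≈ -6510.6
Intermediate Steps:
Z = 20
U = -3/2 (U = -1/2*3 = -3/2 ≈ -1.5000)
j(u, Q) = 8
O(v) = 24 + 8*v**(3/2) (O(v) = 24 + 8*(v*sqrt(v)) = 24 + 8*v**(3/2))
-30*(12 + O(j(U, Z))) = -30*(12 + (24 + 8*8**(3/2))) = -30*(12 + (24 + 8*(16*sqrt(2)))) = -30*(12 + (24 + 128*sqrt(2))) = -30*(36 + 128*sqrt(2)) = -1080 - 3840*sqrt(2)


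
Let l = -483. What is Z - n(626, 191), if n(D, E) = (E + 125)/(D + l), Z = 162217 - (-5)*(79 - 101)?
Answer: 23180985/143 ≈ 1.6210e+5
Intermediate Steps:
Z = 162107 (Z = 162217 - (-5)*(-22) = 162217 - 1*110 = 162217 - 110 = 162107)
n(D, E) = (125 + E)/(-483 + D) (n(D, E) = (E + 125)/(D - 483) = (125 + E)/(-483 + D))
Z - n(626, 191) = 162107 - (125 + 191)/(-483 + 626) = 162107 - 316/143 = 23180985/143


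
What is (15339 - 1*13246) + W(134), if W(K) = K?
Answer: 2227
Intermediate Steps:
(15339 - 1*13246) + W(134) = (15339 - 1*13246) + 134 = (15339 - 13246) + 134 = 2093 + 134 = 2227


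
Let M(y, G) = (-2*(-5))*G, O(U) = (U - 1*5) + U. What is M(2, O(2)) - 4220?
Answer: -4230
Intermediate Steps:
O(U) = -5 + 2*U (O(U) = (U - 5) + U = (-5 + U) + U = -5 + 2*U)
M(y, G) = 10*G
M(2, O(2)) - 4220 = 10*(-5 + 2*2) - 4220 = 10*(-5 + 4) - 4220 = 10*(-1) - 4220 = -10 - 4220 = -4230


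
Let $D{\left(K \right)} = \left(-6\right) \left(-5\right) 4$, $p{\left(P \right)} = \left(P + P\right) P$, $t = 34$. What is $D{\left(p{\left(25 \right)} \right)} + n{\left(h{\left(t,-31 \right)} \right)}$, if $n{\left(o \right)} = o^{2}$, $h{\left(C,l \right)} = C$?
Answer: $1276$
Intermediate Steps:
$p{\left(P \right)} = 2 P^{2}$ ($p{\left(P \right)} = 2 P P = 2 P^{2}$)
$D{\left(K \right)} = 120$ ($D{\left(K \right)} = 30 \cdot 4 = 120$)
$D{\left(p{\left(25 \right)} \right)} + n{\left(h{\left(t,-31 \right)} \right)} = 120 + 34^{2} = 120 + 1156 = 1276$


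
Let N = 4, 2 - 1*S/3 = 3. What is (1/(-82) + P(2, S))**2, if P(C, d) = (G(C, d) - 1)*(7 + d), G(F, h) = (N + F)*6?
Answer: 131767441/6724 ≈ 19597.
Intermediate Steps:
S = -3 (S = 6 - 3*3 = 6 - 9 = -3)
G(F, h) = 24 + 6*F (G(F, h) = (4 + F)*6 = 24 + 6*F)
P(C, d) = (7 + d)*(23 + 6*C) (P(C, d) = ((24 + 6*C) - 1)*(7 + d) = (23 + 6*C)*(7 + d) = (7 + d)*(23 + 6*C))
(1/(-82) + P(2, S))**2 = (1/(-82) + (161 - 1*(-3) + 42*2 + 6*(-3)*(4 + 2)))**2 = (-1/82 + (161 + 3 + 84 + 6*(-3)*6))**2 = (-1/82 + (161 + 3 + 84 - 108))**2 = (-1/82 + 140)**2 = (11479/82)**2 = 131767441/6724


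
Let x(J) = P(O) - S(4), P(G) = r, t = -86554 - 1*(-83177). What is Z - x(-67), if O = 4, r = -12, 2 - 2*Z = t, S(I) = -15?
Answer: 3373/2 ≈ 1686.5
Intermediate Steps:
t = -3377 (t = -86554 + 83177 = -3377)
Z = 3379/2 (Z = 1 - ½*(-3377) = 1 + 3377/2 = 3379/2 ≈ 1689.5)
P(G) = -12
x(J) = 3 (x(J) = -12 - 1*(-15) = -12 + 15 = 3)
Z - x(-67) = 3379/2 - 1*3 = 3379/2 - 3 = 3373/2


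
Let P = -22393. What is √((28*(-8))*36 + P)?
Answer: I*√30457 ≈ 174.52*I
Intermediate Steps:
√((28*(-8))*36 + P) = √((28*(-8))*36 - 22393) = √(-224*36 - 22393) = √(-8064 - 22393) = √(-30457) = I*√30457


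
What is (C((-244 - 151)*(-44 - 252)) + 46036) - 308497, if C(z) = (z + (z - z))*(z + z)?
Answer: 27340310339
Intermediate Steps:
C(z) = 2*z² (C(z) = (z + 0)*(2*z) = z*(2*z) = 2*z²)
(C((-244 - 151)*(-44 - 252)) + 46036) - 308497 = (2*((-244 - 151)*(-44 - 252))² + 46036) - 308497 = (2*(-395*(-296))² + 46036) - 308497 = (2*116920² + 46036) - 308497 = (2*13670286400 + 46036) - 308497 = (27340572800 + 46036) - 308497 = 27340618836 - 308497 = 27340310339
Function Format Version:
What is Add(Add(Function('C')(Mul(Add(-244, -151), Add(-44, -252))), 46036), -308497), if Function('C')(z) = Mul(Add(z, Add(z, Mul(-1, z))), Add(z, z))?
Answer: 27340310339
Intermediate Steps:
Function('C')(z) = Mul(2, Pow(z, 2)) (Function('C')(z) = Mul(Add(z, 0), Mul(2, z)) = Mul(z, Mul(2, z)) = Mul(2, Pow(z, 2)))
Add(Add(Function('C')(Mul(Add(-244, -151), Add(-44, -252))), 46036), -308497) = Add(Add(Mul(2, Pow(Mul(Add(-244, -151), Add(-44, -252)), 2)), 46036), -308497) = Add(Add(Mul(2, Pow(Mul(-395, -296), 2)), 46036), -308497) = Add(Add(Mul(2, Pow(116920, 2)), 46036), -308497) = Add(Add(Mul(2, 13670286400), 46036), -308497) = Add(Add(27340572800, 46036), -308497) = Add(27340618836, -308497) = 27340310339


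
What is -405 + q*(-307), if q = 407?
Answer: -125354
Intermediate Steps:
-405 + q*(-307) = -405 + 407*(-307) = -405 - 124949 = -125354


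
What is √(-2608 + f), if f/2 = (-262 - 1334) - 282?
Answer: 2*I*√1591 ≈ 79.775*I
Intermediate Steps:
f = -3756 (f = 2*((-262 - 1334) - 282) = 2*(-1596 - 282) = 2*(-1878) = -3756)
√(-2608 + f) = √(-2608 - 3756) = √(-6364) = 2*I*√1591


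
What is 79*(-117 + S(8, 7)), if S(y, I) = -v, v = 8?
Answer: -9875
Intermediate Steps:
S(y, I) = -8 (S(y, I) = -1*8 = -8)
79*(-117 + S(8, 7)) = 79*(-117 - 8) = 79*(-125) = -9875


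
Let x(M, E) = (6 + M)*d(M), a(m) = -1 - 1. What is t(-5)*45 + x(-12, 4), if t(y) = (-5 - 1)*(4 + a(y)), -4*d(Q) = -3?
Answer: -1089/2 ≈ -544.50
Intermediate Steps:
d(Q) = ¾ (d(Q) = -¼*(-3) = ¾)
a(m) = -2
x(M, E) = 9/2 + 3*M/4 (x(M, E) = (6 + M)*(¾) = 9/2 + 3*M/4)
t(y) = -12 (t(y) = (-5 - 1)*(4 - 2) = -6*2 = -12)
t(-5)*45 + x(-12, 4) = -12*45 + (9/2 + (¾)*(-12)) = -540 + (9/2 - 9) = -540 - 9/2 = -1089/2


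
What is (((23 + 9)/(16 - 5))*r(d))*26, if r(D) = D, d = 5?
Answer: 4160/11 ≈ 378.18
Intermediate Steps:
(((23 + 9)/(16 - 5))*r(d))*26 = (((23 + 9)/(16 - 5))*5)*26 = ((32/11)*5)*26 = (160/11)*26 = 4160/11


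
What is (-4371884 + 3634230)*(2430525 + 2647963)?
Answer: -3746166987152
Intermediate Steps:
(-4371884 + 3634230)*(2430525 + 2647963) = -737654*5078488 = -3746166987152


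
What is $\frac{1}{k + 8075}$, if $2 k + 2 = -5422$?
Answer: $\frac{1}{5363} \approx 0.00018646$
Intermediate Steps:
$k = -2712$ ($k = -1 + \frac{1}{2} \left(-5422\right) = -1 - 2711 = -2712$)
$\frac{1}{k + 8075} = \frac{1}{-2712 + 8075} = \frac{1}{5363}$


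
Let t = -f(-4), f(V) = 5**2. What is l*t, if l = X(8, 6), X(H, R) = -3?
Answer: 75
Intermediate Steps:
f(V) = 25
l = -3
t = -25 (t = -1*25 = -25)
l*t = -3*(-25) = 75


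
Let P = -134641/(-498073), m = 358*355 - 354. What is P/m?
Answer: 134641/63123779728 ≈ 2.1330e-6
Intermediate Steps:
m = 126736 (m = 127090 - 354 = 126736)
P = 134641/498073 (P = -134641*(-1/498073) = 134641/498073 ≈ 0.27032)
P/m = (134641/498073)/126736 = (134641/498073)*(1/126736) = 134641/63123779728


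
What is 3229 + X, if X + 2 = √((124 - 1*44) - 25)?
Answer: 3227 + √55 ≈ 3234.4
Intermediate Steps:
X = -2 + √55 (X = -2 + √((124 - 1*44) - 25) = -2 + √((124 - 44) - 25) = -2 + √(80 - 25) = -2 + √55 ≈ 5.4162)
3229 + X = 3229 + (-2 + √55) = 3227 + √55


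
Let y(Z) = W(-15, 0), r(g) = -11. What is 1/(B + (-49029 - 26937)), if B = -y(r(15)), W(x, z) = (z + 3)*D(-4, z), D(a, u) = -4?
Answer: -1/75954 ≈ -1.3166e-5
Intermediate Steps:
W(x, z) = -12 - 4*z (W(x, z) = (z + 3)*(-4) = (3 + z)*(-4) = -12 - 4*z)
y(Z) = -12 (y(Z) = -12 - 4*0 = -12 + 0 = -12)
B = 12 (B = -1*(-12) = 12)
1/(B + (-49029 - 26937)) = 1/(12 + (-49029 - 26937)) = 1/(12 - 75966) = 1/(-75954) = -1/75954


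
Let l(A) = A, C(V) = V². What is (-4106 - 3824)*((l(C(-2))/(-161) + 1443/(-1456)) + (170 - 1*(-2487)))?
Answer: -27127796475/1288 ≈ -2.1062e+7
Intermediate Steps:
(-4106 - 3824)*((l(C(-2))/(-161) + 1443/(-1456)) + (170 - 1*(-2487))) = (-4106 - 3824)*(((-2)²/(-161) + 1443/(-1456)) + (170 - 1*(-2487))) = -7930*((4*(-1/161) + 1443*(-1/1456)) + (170 + 2487)) = -7930*((-4/161 - 111/112) + 2657) = -7930*(-2617/2576 + 2657) = -7930*6841815/2576 = -27127796475/1288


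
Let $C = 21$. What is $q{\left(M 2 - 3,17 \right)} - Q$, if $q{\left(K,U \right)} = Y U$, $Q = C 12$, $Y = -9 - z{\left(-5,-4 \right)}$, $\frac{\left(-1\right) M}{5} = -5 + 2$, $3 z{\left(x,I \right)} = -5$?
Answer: $- \frac{1130}{3} \approx -376.67$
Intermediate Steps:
$z{\left(x,I \right)} = - \frac{5}{3}$ ($z{\left(x,I \right)} = \frac{1}{3} \left(-5\right) = - \frac{5}{3}$)
$M = 15$ ($M = - 5 \left(-5 + 2\right) = \left(-5\right) \left(-3\right) = 15$)
$Y = - \frac{22}{3}$ ($Y = -9 - - \frac{5}{3} = -9 + \frac{5}{3} = - \frac{22}{3} \approx -7.3333$)
$Q = 252$ ($Q = 21 \cdot 12 = 252$)
$q{\left(K,U \right)} = - \frac{22 U}{3}$
$q{\left(M 2 - 3,17 \right)} - Q = \left(- \frac{22}{3}\right) 17 - 252 = - \frac{374}{3} - 252 = - \frac{1130}{3}$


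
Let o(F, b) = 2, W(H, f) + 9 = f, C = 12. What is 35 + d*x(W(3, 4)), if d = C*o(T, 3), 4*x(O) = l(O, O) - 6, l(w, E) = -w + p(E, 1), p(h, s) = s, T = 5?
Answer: 35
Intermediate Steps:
W(H, f) = -9 + f
l(w, E) = 1 - w (l(w, E) = -w + 1 = 1 - w)
x(O) = -5/4 - O/4 (x(O) = ((1 - O) - 6)/4 = (-5 - O)/4 = -5/4 - O/4)
d = 24 (d = 12*2 = 24)
35 + d*x(W(3, 4)) = 35 + 24*(-5/4 - (-9 + 4)/4) = 35 + 24*(-5/4 - ¼*(-5)) = 35 + 24*(-5/4 + 5/4) = 35 + 24*0 = 35 + 0 = 35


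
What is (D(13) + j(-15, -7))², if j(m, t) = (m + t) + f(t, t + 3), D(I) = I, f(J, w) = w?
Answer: 169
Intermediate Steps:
j(m, t) = 3 + m + 2*t (j(m, t) = (m + t) + (t + 3) = (m + t) + (3 + t) = 3 + m + 2*t)
(D(13) + j(-15, -7))² = (13 + (3 - 15 + 2*(-7)))² = (13 + (3 - 15 - 14))² = (13 - 26)² = (-13)² = 169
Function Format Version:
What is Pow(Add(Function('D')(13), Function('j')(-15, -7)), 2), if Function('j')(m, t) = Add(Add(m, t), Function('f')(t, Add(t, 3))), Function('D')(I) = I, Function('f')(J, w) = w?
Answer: 169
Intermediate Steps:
Function('j')(m, t) = Add(3, m, Mul(2, t)) (Function('j')(m, t) = Add(Add(m, t), Add(t, 3)) = Add(Add(m, t), Add(3, t)) = Add(3, m, Mul(2, t)))
Pow(Add(Function('D')(13), Function('j')(-15, -7)), 2) = Pow(Add(13, Add(3, -15, Mul(2, -7))), 2) = Pow(Add(13, Add(3, -15, -14)), 2) = Pow(Add(13, -26), 2) = Pow(-13, 2) = 169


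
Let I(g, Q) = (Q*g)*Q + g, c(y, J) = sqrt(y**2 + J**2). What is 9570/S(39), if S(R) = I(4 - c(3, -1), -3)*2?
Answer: 319 + 319*sqrt(10)/4 ≈ 571.19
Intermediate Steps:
c(y, J) = sqrt(J**2 + y**2)
I(g, Q) = g + g*Q**2 (I(g, Q) = g*Q**2 + g = g + g*Q**2)
S(R) = 80 - 20*sqrt(10) (S(R) = ((4 - sqrt((-1)**2 + 3**2))*(1 + (-3)**2))*2 = ((4 - sqrt(1 + 9))*(1 + 9))*2 = ((4 - sqrt(10))*10)*2 = (40 - 10*sqrt(10))*2 = 80 - 20*sqrt(10))
9570/S(39) = 9570/(80 - 20*sqrt(10))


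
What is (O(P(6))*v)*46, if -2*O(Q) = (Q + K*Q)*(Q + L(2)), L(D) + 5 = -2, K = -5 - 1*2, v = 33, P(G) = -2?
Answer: 81972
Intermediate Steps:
K = -7 (K = -5 - 2 = -7)
L(D) = -7 (L(D) = -5 - 2 = -7)
O(Q) = 3*Q*(-7 + Q) (O(Q) = -(Q - 7*Q)*(Q - 7)/2 = -(-6*Q)*(-7 + Q)/2 = -(-3)*Q*(-7 + Q) = 3*Q*(-7 + Q))
(O(P(6))*v)*46 = ((3*(-2)*(-7 - 2))*33)*46 = ((3*(-2)*(-9))*33)*46 = (54*33)*46 = 1782*46 = 81972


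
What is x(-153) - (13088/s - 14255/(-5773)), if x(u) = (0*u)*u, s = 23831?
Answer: -415267929/137576363 ≈ -3.0185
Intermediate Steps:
x(u) = 0 (x(u) = 0*u = 0)
x(-153) - (13088/s - 14255/(-5773)) = 0 - (13088/23831 - 14255/(-5773)) = 0 - (13088*(1/23831) - 14255*(-1/5773)) = 0 - (13088/23831 + 14255/5773) = 0 - 1*415267929/137576363 = 0 - 415267929/137576363 = -415267929/137576363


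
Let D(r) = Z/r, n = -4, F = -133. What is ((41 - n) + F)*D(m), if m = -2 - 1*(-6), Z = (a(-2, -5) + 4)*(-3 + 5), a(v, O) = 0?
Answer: -176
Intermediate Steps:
Z = 8 (Z = (0 + 4)*(-3 + 5) = 4*2 = 8)
m = 4 (m = -2 + 6 = 4)
D(r) = 8/r
((41 - n) + F)*D(m) = ((41 - 1*(-4)) - 133)*(8/4) = ((41 + 4) - 133)*(8*(1/4)) = (45 - 133)*2 = -88*2 = -176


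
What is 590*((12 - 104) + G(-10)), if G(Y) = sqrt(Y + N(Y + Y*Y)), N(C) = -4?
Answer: -54280 + 590*I*sqrt(14) ≈ -54280.0 + 2207.6*I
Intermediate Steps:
G(Y) = sqrt(-4 + Y) (G(Y) = sqrt(Y - 4) = sqrt(-4 + Y))
590*((12 - 104) + G(-10)) = 590*((12 - 104) + sqrt(-4 - 10)) = 590*(-92 + sqrt(-14)) = 590*(-92 + I*sqrt(14)) = -54280 + 590*I*sqrt(14)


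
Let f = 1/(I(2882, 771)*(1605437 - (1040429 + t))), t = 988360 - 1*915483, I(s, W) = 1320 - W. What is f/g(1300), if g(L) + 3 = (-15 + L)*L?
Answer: 1/451334744149743 ≈ 2.2157e-15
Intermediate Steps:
t = 72877 (t = 988360 - 915483 = 72877)
g(L) = -3 + L*(-15 + L) (g(L) = -3 + (-15 + L)*L = -3 + L*(-15 + L))
f = 1/270179919 (f = 1/((1320 - 1*771)*(1605437 - (1040429 + 72877))) = 1/((1320 - 771)*(1605437 - 1*1113306)) = 1/(549*(1605437 - 1113306)) = (1/549)/492131 = (1/549)*(1/492131) = 1/270179919 ≈ 3.7012e-9)
f/g(1300) = 1/(270179919*(-3 + 1300² - 15*1300)) = 1/(270179919*(-3 + 1690000 - 19500)) = (1/270179919)/1670497 = (1/270179919)*(1/1670497) = 1/451334744149743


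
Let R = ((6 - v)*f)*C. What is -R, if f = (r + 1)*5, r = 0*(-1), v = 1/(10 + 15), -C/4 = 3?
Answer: 1788/5 ≈ 357.60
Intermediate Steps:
C = -12 (C = -4*3 = -12)
v = 1/25 ≈ 0.040000
r = 0
f = 5 (f = (0 + 1)*5 = 1*5 = 5)
R = -1788/5 (R = ((6 - 1*1/25)*5)*(-12) = ((6 - 1/25)*5)*(-12) = ((149/25)*5)*(-12) = (149/5)*(-12) = -1788/5 ≈ -357.60)
-R = -1*(-1788/5) = 1788/5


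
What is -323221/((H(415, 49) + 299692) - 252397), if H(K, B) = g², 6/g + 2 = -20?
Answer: -39109741/5722704 ≈ -6.8341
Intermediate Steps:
g = -3/11 (g = 6/(-2 - 20) = 6/(-22) = 6*(-1/22) = -3/11 ≈ -0.27273)
H(K, B) = 9/121 (H(K, B) = (-3/11)² = 9/121)
-323221/((H(415, 49) + 299692) - 252397) = -323221/((9/121 + 299692) - 252397) = -323221/(36262741/121 - 252397) = -323221/5722704/121 = -323221*121/5722704 = -39109741/5722704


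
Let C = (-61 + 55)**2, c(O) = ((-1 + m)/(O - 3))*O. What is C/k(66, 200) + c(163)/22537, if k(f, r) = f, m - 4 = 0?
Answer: 21640899/39665120 ≈ 0.54559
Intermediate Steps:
m = 4 (m = 4 + 0 = 4)
c(O) = 3*O/(-3 + O) (c(O) = ((-1 + 4)/(O - 3))*O = (3/(-3 + O))*O = 3*O/(-3 + O))
C = 36 (C = (-6)**2 = 36)
C/k(66, 200) + c(163)/22537 = 36/66 + (3*163/(-3 + 163))/22537 = 36*(1/66) + (3*163/160)*(1/22537) = 6/11 + (3*163*(1/160))*(1/22537) = 6/11 + (489/160)*(1/22537) = 6/11 + 489/3605920 = 21640899/39665120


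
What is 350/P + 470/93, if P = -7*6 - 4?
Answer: -5465/2139 ≈ -2.5549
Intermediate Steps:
P = -46 (P = -42 - 4 = -46)
350/P + 470/93 = 350/(-46) + 470/93 = 350*(-1/46) + 470*(1/93) = -175/23 + 470/93 = -5465/2139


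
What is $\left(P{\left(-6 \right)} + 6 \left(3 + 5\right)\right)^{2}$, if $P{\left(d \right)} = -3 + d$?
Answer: $1521$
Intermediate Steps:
$\left(P{\left(-6 \right)} + 6 \left(3 + 5\right)\right)^{2} = \left(\left(-3 - 6\right) + 6 \left(3 + 5\right)\right)^{2} = \left(-9 + 6 \cdot 8\right)^{2} = \left(-9 + 48\right)^{2} = 39^{2} = 1521$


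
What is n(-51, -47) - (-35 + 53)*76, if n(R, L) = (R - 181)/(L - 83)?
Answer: -88804/65 ≈ -1366.2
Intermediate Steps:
n(R, L) = (-181 + R)/(-83 + L)
n(-51, -47) - (-35 + 53)*76 = (-181 - 51)/(-83 - 47) - (-35 + 53)*76 = -232/(-130) - 18*76 = -1/130*(-232) - 1*1368 = 116/65 - 1368 = -88804/65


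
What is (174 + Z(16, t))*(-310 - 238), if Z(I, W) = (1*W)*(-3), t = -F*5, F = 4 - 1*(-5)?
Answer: -169332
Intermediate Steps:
F = 9 (F = 4 + 5 = 9)
t = -45 (t = -1*9*5 = -9*5 = -45)
Z(I, W) = -3*W (Z(I, W) = W*(-3) = -3*W)
(174 + Z(16, t))*(-310 - 238) = (174 - 3*(-45))*(-310 - 238) = (174 + 135)*(-548) = 309*(-548) = -169332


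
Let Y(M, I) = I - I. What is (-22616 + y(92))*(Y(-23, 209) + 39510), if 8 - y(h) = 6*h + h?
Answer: -918686520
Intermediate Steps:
Y(M, I) = 0
y(h) = 8 - 7*h (y(h) = 8 - (6*h + h) = 8 - 7*h)
(-22616 + y(92))*(Y(-23, 209) + 39510) = (-22616 + (8 - 7*92))*(0 + 39510) = (-22616 + (8 - 644))*39510 = (-22616 - 636)*39510 = -23252*39510 = -918686520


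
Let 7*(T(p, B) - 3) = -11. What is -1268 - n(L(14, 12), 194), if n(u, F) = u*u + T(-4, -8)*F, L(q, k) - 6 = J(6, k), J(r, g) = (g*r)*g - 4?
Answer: -5260508/7 ≈ -7.5150e+5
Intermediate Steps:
T(p, B) = 10/7 (T(p, B) = 3 + (⅐)*(-11) = 3 - 11/7 = 10/7)
J(r, g) = -4 + r*g² (J(r, g) = r*g² - 4 = -4 + r*g²)
L(q, k) = 2 + 6*k² (L(q, k) = 6 + (-4 + 6*k²) = 2 + 6*k²)
n(u, F) = u² + 10*F/7 (n(u, F) = u*u + 10*F/7 = u² + 10*F/7)
-1268 - n(L(14, 12), 194) = -1268 - ((2 + 6*12²)² + (10/7)*194) = -1268 - ((2 + 6*144)² + 1940/7) = -1268 - ((2 + 864)² + 1940/7) = -1268 - (866² + 1940/7) = -1268 - (749956 + 1940/7) = -1268 - 1*5251632/7 = -1268 - 5251632/7 = -5260508/7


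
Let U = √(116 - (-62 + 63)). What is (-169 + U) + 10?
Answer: -159 + √115 ≈ -148.28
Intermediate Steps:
U = √115 (U = √(116 - 1*1) = √(116 - 1) = √115 ≈ 10.724)
(-169 + U) + 10 = (-169 + √115) + 10 = -159 + √115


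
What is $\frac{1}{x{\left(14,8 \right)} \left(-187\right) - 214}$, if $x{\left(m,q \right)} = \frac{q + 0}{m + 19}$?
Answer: $- \frac{3}{778} \approx -0.003856$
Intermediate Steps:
$x{\left(m,q \right)} = \frac{q}{19 + m}$
$\frac{1}{x{\left(14,8 \right)} \left(-187\right) - 214} = \frac{1}{\frac{8}{19 + 14} \left(-187\right) - 214} = \frac{1}{\frac{8}{33} \left(-187\right) - 214} = \frac{1}{- \frac{136}{3} - 214} = \frac{1}{- \frac{778}{3}} = - \frac{3}{778}$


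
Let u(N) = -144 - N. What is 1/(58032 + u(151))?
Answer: 1/57737 ≈ 1.7320e-5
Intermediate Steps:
1/(58032 + u(151)) = 1/(58032 + (-144 - 1*151)) = 1/(58032 + (-144 - 151)) = 1/(58032 - 295) = 1/57737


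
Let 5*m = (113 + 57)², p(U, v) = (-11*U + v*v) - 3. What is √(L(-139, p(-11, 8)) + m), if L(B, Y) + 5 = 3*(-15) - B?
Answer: √5869 ≈ 76.609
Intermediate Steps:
p(U, v) = -3 + v² - 11*U (p(U, v) = (-11*U + v²) - 3 = (v² - 11*U) - 3 = -3 + v² - 11*U)
L(B, Y) = -50 - B (L(B, Y) = -5 + (3*(-15) - B) = -5 + (-45 - B) = -50 - B)
m = 5780 (m = (113 + 57)²/5 = (⅕)*170² = (⅕)*28900 = 5780)
√(L(-139, p(-11, 8)) + m) = √((-50 - 1*(-139)) + 5780) = √((-50 + 139) + 5780) = √(89 + 5780) = √5869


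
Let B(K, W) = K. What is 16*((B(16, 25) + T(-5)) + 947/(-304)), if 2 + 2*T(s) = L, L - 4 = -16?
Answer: 1789/19 ≈ 94.158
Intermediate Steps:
L = -12 (L = 4 - 16 = -12)
T(s) = -7 (T(s) = -1 + (½)*(-12) = -1 - 6 = -7)
16*((B(16, 25) + T(-5)) + 947/(-304)) = 16*((16 - 7) + 947/(-304)) = 16*(9 + 947*(-1/304)) = 16*(9 - 947/304) = 16*(1789/304) = 1789/19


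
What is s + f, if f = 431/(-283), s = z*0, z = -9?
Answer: -431/283 ≈ -1.5230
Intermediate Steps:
s = 0 (s = -9*0 = 0)
f = -431/283 (f = 431*(-1/283) = -431/283 ≈ -1.5230)
s + f = 0 - 431/283 = -431/283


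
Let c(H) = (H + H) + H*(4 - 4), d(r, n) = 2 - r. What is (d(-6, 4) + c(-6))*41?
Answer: -164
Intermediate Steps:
c(H) = 2*H (c(H) = 2*H + H*0 = 2*H + 0 = 2*H)
(d(-6, 4) + c(-6))*41 = ((2 - 1*(-6)) + 2*(-6))*41 = ((2 + 6) - 12)*41 = (8 - 12)*41 = -4*41 = -164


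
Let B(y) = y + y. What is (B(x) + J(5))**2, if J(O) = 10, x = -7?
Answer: 16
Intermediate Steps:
B(y) = 2*y
(B(x) + J(5))**2 = (2*(-7) + 10)**2 = (-14 + 10)**2 = (-4)**2 = 16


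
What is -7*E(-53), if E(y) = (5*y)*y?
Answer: -98315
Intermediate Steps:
E(y) = 5*y²
-7*E(-53) = -35*(-53)² = -35*2809 = -7*14045 = -98315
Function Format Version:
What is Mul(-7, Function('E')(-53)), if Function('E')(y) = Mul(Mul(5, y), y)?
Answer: -98315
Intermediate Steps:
Function('E')(y) = Mul(5, Pow(y, 2))
Mul(-7, Function('E')(-53)) = Mul(-7, Mul(5, Pow(-53, 2))) = Mul(-7, Mul(5, 2809)) = Mul(-7, 14045) = -98315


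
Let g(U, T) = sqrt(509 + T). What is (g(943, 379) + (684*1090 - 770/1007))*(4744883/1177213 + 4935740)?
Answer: 4362337908035732959450/1185453491 + 11620844075006*sqrt(222)/1177213 ≈ 3.6800e+12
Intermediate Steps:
(g(943, 379) + (684*1090 - 770/1007))*(4744883/1177213 + 4935740) = (sqrt(509 + 379) + (684*1090 - 770/1007))*(4744883/1177213 + 4935740) = (sqrt(888) + (745560 - 770*1/1007))*(4744883*(1/1177213) + 4935740) = (2*sqrt(222) + (745560 - 770/1007))*(4744883/1177213 + 4935740) = (2*sqrt(222) + 750778150/1007)*(5810422037503/1177213) = (750778150/1007 + 2*sqrt(222))*(5810422037503/1177213) = 4362337908035732959450/1185453491 + 11620844075006*sqrt(222)/1177213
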